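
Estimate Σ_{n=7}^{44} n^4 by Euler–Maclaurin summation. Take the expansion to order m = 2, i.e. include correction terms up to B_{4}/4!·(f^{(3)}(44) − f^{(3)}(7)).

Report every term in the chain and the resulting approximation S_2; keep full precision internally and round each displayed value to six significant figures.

S_2 ≈ 3.48834e+07

Integral: ∫_7^44 x^4 dx = 3.29799e+07.
Boundary: ½(f(7) + f(44)) = ½(2401.00 + 3.74810e+06) = 1.87525e+06.
Integral + boundary = 3.48551e+07.
Order-1 term: 1/12 · (340736 − 1372.00) = 28280.3.
Running total after k=1: 3.48834e+07.
Order-2 term: −1/720 · (1056.00 − 168.000) = -1.23333.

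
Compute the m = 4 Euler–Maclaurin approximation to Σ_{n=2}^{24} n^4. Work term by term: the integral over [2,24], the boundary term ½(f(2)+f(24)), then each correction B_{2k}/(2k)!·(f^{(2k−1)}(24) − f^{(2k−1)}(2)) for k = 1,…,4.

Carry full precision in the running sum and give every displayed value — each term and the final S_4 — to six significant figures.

S_4 ≈ 1.76302e+06

∫_2^24 x^4 dx evaluates to 1.59252e+06.
Endpoint term: (f(2) + f(24))/2 = (16.0000 + 331776)/2 = 165896.
Running total after boundary: 1.75841e+06.
Order-1 term: 1/12 · (55296.0 − 32.0000) = 4605.33.
Running total after k=1: 1.76302e+06.
Order-2 term: −1/720 · (576.000 − 48.0000) = -0.733333.
Running total after k=2: 1.76302e+06.
Order-3 term: 1/30240 · (0.00000 − 0.00000) = 0.00000.
Running total after k=3: 1.76302e+06.
Order-4 term: −1/1209600 · (0.00000 − 0.00000) = 0.00000.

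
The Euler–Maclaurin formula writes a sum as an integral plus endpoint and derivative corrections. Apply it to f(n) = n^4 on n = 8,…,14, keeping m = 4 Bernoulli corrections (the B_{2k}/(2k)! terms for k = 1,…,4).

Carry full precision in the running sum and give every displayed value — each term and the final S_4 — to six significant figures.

The integral term ∫_8^14 x^4 dx = 101011.
Endpoint term: (f(8) + f(14))/2 = (4096.00 + 38416.0)/2 = 21256.0.
So far: 122267.
Correction k=1: B_{2}/2! · (f^{(1)}(14) − f^{(1)}(8)) = 1/12 · (10976.0 − 2048.00) = 744.000.
Partial sum through k=1: 123011.
Correction k=2: B_{4}/4! · (f^{(3)}(14) − f^{(3)}(8)) = −1/720 · (336.000 − 192.000) = -0.200000.
Partial sum through k=2: 123011.
Correction k=3: B_{6}/6! · (f^{(5)}(14) − f^{(5)}(8)) = 1/30240 · (0.00000 − 0.00000) = 0.00000.
Partial sum through k=3: 123011.
Correction k=4: B_{8}/8! · (f^{(7)}(14) − f^{(7)}(8)) = −1/1209600 · (0.00000 − 0.00000) = 0.00000.

S_4 ≈ 123011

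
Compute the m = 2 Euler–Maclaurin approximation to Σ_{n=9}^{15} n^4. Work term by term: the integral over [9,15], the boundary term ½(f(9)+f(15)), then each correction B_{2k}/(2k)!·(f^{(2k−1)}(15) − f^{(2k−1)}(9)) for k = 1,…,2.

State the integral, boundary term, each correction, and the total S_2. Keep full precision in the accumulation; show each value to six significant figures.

Integral: ∫_9^15 x^4 dx = 140065.
Boundary: ½(f(9) + f(15)) = ½(6561.00 + 50625.0) = 28593.0.
Integral + boundary = 168658.
Correction k=1: B_{2}/2! · (f^{(1)}(15) − f^{(1)}(9)) = 1/12 · (13500.0 − 2916.00) = 882.000.
After k=1: 169540.
Correction k=2: B_{4}/4! · (f^{(3)}(15) − f^{(3)}(9)) = −1/720 · (360.000 − 216.000) = -0.200000.

S_2 ≈ 169540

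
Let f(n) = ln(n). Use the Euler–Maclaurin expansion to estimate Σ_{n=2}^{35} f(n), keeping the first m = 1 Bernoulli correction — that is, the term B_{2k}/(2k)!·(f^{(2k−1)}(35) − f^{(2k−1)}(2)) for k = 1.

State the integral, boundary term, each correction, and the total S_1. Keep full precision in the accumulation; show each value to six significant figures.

∫_2^35 ln(x) dx evaluates to 90.0509.
Boundary: ½(f(2) + f(35)) = ½(0.693147 + 3.55535) = 2.12425.
Running total after boundary: 92.1751.
Correction k=1: B_{2}/2! · (f^{(1)}(35) − f^{(1)}(2)) = 1/12 · (0.0285714 − 0.500000) = -0.0392857.

S_1 ≈ 92.1358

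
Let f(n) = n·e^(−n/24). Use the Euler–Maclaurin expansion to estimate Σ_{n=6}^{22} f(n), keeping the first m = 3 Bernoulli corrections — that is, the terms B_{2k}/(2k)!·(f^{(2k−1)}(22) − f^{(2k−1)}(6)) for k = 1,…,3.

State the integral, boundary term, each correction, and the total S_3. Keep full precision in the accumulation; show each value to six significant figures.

The integral term ∫_6^22 x·e^(−x/24) dx = 119.303.
Endpoint term: (f(6) + f(22))/2 = (4.67280 + 8.79669)/2 = 6.73475.
Running total after boundary: 126.037.
Correction k=1: B_{2}/2! · (f^{(1)}(22) − f^{(1)}(6)) = 1/12 · (0.0333208 − 0.584101) = -0.0458983.
After k=1: 125.991.
Correction k=2: B_{4}/4! · (f^{(3)}(22) − f^{(3)}(6)) = −1/720 · (0.00144622 − 0.00371823) = 3.15558e-06.
After k=2: 125.991.
Correction k=3: B_{6}/6! · (f^{(5)}(22) − f^{(5)}(6)) = 1/30240 · (4.92115e-06 − 1.11500e-05) = -2.05981e-10.

S_3 ≈ 125.991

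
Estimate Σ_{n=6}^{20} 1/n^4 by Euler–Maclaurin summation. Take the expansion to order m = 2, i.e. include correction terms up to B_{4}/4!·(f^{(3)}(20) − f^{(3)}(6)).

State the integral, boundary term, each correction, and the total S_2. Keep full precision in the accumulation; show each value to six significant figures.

∫_6^20 1/x^4 dx evaluates to 0.00150154.
Boundary: ½(f(6) + f(20)) = ½(0.000771605 + 6.25000e-06) = 0.000388927.
Integral + boundary = 0.00189047.
k=1: B_{2}/(2)! × [f^{(1)}(20) − f^{(1)}(6)] = 1/12 × (-1.25000e-06 − (-0.000514403)) = 4.27628e-05.
Running total after k=1: 0.00193323.
k=2: B_{4}/(4)! × [f^{(3)}(20) − f^{(3)}(6)] = −1/720 × (-9.37500e-08 − (-0.000428669)) = -5.95244e-07.

S_2 ≈ 0.00193264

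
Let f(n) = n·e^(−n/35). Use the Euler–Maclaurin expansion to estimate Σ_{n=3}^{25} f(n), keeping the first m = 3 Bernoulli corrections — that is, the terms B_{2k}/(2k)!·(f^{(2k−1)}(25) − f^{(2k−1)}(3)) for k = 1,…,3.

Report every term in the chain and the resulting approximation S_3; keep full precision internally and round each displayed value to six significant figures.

S_3 ≈ 200.149

∫_3^25 x·e^(−x/35) dx evaluates to 192.712.
Boundary: ½(f(3) + f(25)) = ½(2.75357 + 12.2385) = 7.49606.
So far: 200.208.
k=1: B_{2}/(2)! × [f^{(1)}(25) − f^{(1)}(3)] = 1/12 × (0.139869 − 0.839183) = -0.0582762.
After k=1: 200.149.
k=2: B_{4}/(4)! × [f^{(3)}(25) − f^{(3)}(3)] = −1/720 × (0.000913431 − 0.00218359) = 1.76411e-06.
After k=2: 200.149.
k=3: B_{6}/(6)! × [f^{(5)}(25) − f^{(5)}(3)] = 1/30240 × (1.39811e-06 − 3.00582e-06) = -5.31651e-11.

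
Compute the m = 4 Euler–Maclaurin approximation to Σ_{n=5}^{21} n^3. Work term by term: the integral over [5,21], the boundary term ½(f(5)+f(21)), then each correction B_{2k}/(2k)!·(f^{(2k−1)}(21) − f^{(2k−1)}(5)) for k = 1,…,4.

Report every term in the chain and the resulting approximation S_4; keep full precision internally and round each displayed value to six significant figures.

∫_5^21 x^3 dx evaluates to 48464.0.
½[f(5) + f(21)] = ½[125.000 + 9261.00] = 4693.00.
Running total after boundary: 53157.0.
Correction k=1: B_{2}/2! · (f^{(1)}(21) − f^{(1)}(5)) = 1/12 · (1323.00 − 75.0000) = 104.000.
Running total after k=1: 53261.0.
Correction k=2: B_{4}/4! · (f^{(3)}(21) − f^{(3)}(5)) = −1/720 · (6.00000 − 6.00000) = 0.00000.
Running total after k=2: 53261.0.
Correction k=3: B_{6}/6! · (f^{(5)}(21) − f^{(5)}(5)) = 1/30240 · (0.00000 − 0.00000) = 0.00000.
Running total after k=3: 53261.0.
Correction k=4: B_{8}/8! · (f^{(7)}(21) − f^{(7)}(5)) = −1/1209600 · (0.00000 − 0.00000) = 0.00000.

S_4 ≈ 53261.0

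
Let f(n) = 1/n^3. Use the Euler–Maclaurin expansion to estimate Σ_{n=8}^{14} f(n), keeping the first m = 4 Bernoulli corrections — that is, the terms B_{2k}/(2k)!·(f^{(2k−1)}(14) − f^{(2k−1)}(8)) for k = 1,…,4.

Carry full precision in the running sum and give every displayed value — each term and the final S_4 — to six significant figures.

S_4 ≈ 0.00647448

∫_8^14 1/x^3 dx evaluates to 0.00526148.
½[f(8) + f(14)] = ½[0.00195312 + 0.000364431] = 0.00115878.
Running total after boundary: 0.00642026.
Correction k=1: B_{2}/2! · (f^{(1)}(14) − f^{(1)}(8)) = 1/12 · (-7.80925e-05 − (-0.000732422)) = 5.45275e-05.
After k=1: 0.00647479.
Correction k=2: B_{4}/4! · (f^{(3)}(14) − f^{(3)}(8)) = −1/720 · (-7.96862e-06 − (-0.000228882)) = -3.06824e-07.
After k=2: 0.00647448.
Correction k=3: B_{6}/6! · (f^{(5)}(14) − f^{(5)}(8)) = 1/30240 · (-1.70756e-06 − (-0.000150204)) = 4.91059e-09.
After k=3: 0.00647448.
Correction k=4: B_{8}/8! · (f^{(7)}(14) − f^{(7)}(8)) = −1/1209600 · (-6.27267e-07 − (-0.000168979)) = -1.39180e-10.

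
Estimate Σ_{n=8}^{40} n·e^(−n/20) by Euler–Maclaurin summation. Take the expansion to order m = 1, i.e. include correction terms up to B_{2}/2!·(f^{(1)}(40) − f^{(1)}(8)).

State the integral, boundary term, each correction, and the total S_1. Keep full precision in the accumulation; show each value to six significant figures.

Integral: ∫_8^40 x·e^(−x/20) dx = 212.977.
Endpoint term: (f(8) + f(40))/2 = (5.36256 + 5.41341)/2 = 5.38799.
Running total after boundary: 218.365.
Order-1 term: 1/12 · (-0.135335 − 0.402192) = -0.0447939.

S_1 ≈ 218.320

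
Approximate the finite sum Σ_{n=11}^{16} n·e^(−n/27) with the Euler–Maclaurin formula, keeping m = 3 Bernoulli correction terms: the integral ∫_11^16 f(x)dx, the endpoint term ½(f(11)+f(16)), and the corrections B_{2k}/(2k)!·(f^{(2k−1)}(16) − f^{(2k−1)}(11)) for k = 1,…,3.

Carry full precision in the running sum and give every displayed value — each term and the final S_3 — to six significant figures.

Integral: ∫_11^16 x·e^(−x/27) dx = 40.7651.
Endpoint term: (f(11) + f(16))/2 = (7.31910 + 8.84627)/2 = 8.08269.
Integral + boundary = 48.8478.
Order-1 term: 1/12 · (0.225252 − 0.394295) = -0.0140869.
After k=1: 48.8337.
Order-2 term: −1/720 · (0.00182584 − 0.00236631) = 7.50657e-07.
After k=2: 48.8337.
Order-3 term: 1/30240 · (4.58531e-06 − 5.75000e-06) = -3.85151e-11.

S_3 ≈ 48.8337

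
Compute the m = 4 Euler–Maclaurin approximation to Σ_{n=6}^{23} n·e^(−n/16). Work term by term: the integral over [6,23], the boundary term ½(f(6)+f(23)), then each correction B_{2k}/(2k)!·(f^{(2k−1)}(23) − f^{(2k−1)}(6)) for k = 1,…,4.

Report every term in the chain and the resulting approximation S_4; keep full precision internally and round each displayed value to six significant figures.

S_4 ≈ 98.4617

∫_6^23 x·e^(−x/16) dx evaluates to 93.7128.
½[f(6) + f(23)] = ½[4.12374 + 5.46298] = 4.79336.
Running total after boundary: 98.5062.
Correction k=1: B_{2}/2! · (f^{(1)}(23) − f^{(1)}(6)) = 1/12 · (-0.103915 − 0.429556) = -0.0444559.
Running total after k=1: 98.4617.
Correction k=2: B_{4}/4! · (f^{(3)}(23) − f^{(3)}(6)) = −1/720 · (0.00144971 − 0.00704740) = 7.77457e-06.
Running total after k=2: 98.4617.
Correction k=3: B_{6}/6! · (f^{(5)}(23) − f^{(5)}(6)) = 1/30240 · (1.29115e-05 − 4.85033e-05) = -1.17698e-09.
Running total after k=3: 98.4617.
Correction k=4: B_{8}/8! · (f^{(7)}(23) − f^{(7)}(6)) = −1/1209600 · (7.87502e-08 − 2.71397e-07) = 1.59265e-13.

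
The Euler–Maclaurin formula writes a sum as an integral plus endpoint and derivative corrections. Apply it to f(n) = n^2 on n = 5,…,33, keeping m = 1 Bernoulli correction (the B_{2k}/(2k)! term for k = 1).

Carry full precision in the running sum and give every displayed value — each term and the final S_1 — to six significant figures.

S_1 ≈ 12499.0

∫_5^33 x^2 dx evaluates to 11937.3.
½[f(5) + f(33)] = ½[25.0000 + 1089.00] = 557.000.
Integral + boundary = 12494.3.
k=1: B_{2}/(2)! × [f^{(1)}(33) − f^{(1)}(5)] = 1/12 × (66.0000 − 10.0000) = 4.66667.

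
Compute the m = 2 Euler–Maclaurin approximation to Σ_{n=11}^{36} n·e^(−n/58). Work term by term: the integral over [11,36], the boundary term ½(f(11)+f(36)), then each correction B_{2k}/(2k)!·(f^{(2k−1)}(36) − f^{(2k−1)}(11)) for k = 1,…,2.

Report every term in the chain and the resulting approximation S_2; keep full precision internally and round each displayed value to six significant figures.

S_2 ≈ 393.968

Integral: ∫_11^36 x·e^(−x/58) dx = 379.781.
Boundary: ½(f(11) + f(36)) = ½(9.09969 + 19.3526) = 14.2262.
Running total after boundary: 394.007.
k=1: B_{2}/(2)! × [f^{(1)}(36) − f^{(1)}(11)] = 1/12 × (0.203907 − 0.670353) = -0.0388705.
After k=1: 393.968.
k=2: B_{4}/(4)! × [f^{(3)}(36) − f^{(3)}(11)] = −1/720 × (0.000380218 − 0.000691094) = 4.31772e-07.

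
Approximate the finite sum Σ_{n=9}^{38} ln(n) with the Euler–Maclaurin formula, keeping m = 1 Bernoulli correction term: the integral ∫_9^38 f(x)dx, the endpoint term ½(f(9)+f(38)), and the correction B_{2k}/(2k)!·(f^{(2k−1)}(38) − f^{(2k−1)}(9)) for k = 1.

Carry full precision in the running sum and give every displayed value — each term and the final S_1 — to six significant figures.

∫_9^38 ln(x) dx evaluates to 89.4533.
Boundary: ½(f(9) + f(38)) = ½(2.19722 + 3.63759) = 2.91741.
Integral + boundary = 92.3707.
k=1: B_{2}/(2)! × [f^{(1)}(38) − f^{(1)}(9)] = 1/12 × (0.0263158 − 0.111111) = -0.00706628.

S_1 ≈ 92.3636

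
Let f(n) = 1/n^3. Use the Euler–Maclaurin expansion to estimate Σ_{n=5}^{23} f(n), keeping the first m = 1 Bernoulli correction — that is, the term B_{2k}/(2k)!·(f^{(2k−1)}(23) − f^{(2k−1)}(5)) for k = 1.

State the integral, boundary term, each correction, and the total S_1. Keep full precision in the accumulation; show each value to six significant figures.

∫_5^23 1/x^3 dx evaluates to 0.0190548.
Boundary: ½(f(5) + f(23)) = ½(0.00800000 + 8.21895e-05) = 0.00404109.
So far: 0.0230959.
Order-1 term: 1/12 · (-1.07204e-05 − (-0.00480000)) = 0.000399107.

S_1 ≈ 0.0234950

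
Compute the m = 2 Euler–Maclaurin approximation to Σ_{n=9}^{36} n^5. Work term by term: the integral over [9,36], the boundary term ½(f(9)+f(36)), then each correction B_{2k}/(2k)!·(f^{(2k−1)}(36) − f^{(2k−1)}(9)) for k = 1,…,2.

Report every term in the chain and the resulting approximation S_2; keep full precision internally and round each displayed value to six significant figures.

S_2 ≈ 3.93668e+08

∫_9^36 x^5 dx evaluates to 3.62708e+08.
½[f(9) + f(36)] = ½[59049.0 + 6.04662e+07] = 3.02626e+07.
Running total after boundary: 3.92971e+08.
k=1: B_{2}/(2)! × [f^{(1)}(36) − f^{(1)}(9)] = 1/12 × (8.39808e+06 − 32805.0) = 697106.
Partial sum through k=1: 3.93668e+08.
k=2: B_{4}/(4)! × [f^{(3)}(36) − f^{(3)}(9)] = −1/720 × (77760.0 − 4860.00) = -101.250.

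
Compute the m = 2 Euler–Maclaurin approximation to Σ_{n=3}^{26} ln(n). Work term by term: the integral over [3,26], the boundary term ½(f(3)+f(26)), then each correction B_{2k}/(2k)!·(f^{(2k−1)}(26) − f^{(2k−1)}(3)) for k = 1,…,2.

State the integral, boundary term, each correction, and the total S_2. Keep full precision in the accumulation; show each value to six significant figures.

The integral term ∫_3^26 ln(x) dx = 58.4147.
½[f(3) + f(26)] = ½[1.09861 + 3.25810] = 2.17835.
Integral + boundary = 60.5930.
k=1: B_{2}/(2)! × [f^{(1)}(26) − f^{(1)}(3)] = 1/12 × (0.0384615 − 0.333333) = -0.0245726.
Running total after k=1: 60.5685.
k=2: B_{4}/(4)! × [f^{(3)}(26) − f^{(3)}(3)] = −1/720 × (0.000113792 − 0.0740741) = 0.000102723.

S_2 ≈ 60.5686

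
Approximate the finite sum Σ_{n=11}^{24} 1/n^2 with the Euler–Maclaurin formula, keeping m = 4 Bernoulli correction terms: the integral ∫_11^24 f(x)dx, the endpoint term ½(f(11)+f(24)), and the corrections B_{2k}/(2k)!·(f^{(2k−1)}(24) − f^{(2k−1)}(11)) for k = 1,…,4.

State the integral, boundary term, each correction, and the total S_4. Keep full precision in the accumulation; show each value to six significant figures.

S_4 ≈ 0.0543557

Integral: ∫_11^24 1/x^2 dx = 0.0492424.
½[f(11) + f(24)] = ½[0.00826446 + 0.00173611] = 0.00500029.
So far: 0.0542427.
Correction k=1: B_{2}/2! · (f^{(1)}(24) − f^{(1)}(11)) = 1/12 · (-0.000144676 − (-0.00150263)) = 0.000113163.
Running total after k=1: 0.0543559.
Correction k=2: B_{4}/4! · (f^{(3)}(24) − f^{(3)}(11)) = −1/720 · (-3.01408e-06 − (-0.000149021)) = -2.02788e-07.
Running total after k=2: 0.0543557.
Correction k=3: B_{6}/6! · (f^{(5)}(24) − f^{(5)}(11)) = 1/30240 · (-1.56983e-07 − (-3.69474e-05)) = 1.21661e-09.
Running total after k=3: 0.0543557.
Correction k=4: B_{8}/8! · (f^{(7)}(24) − f^{(7)}(11)) = −1/1209600 · (-1.52623e-08 − (-1.70996e-05)) = -1.41240e-11.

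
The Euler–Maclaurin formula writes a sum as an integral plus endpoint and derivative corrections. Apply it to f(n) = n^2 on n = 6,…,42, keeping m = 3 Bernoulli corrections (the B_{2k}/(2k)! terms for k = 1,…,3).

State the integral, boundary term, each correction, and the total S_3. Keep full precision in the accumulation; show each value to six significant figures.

The integral term ∫_6^42 x^2 dx = 24624.0.
Boundary: ½(f(6) + f(42)) = ½(36.0000 + 1764.00) = 900.000.
So far: 25524.0.
k=1: B_{2}/(2)! × [f^{(1)}(42) − f^{(1)}(6)] = 1/12 × (84.0000 − 12.0000) = 6.00000.
Running total after k=1: 25530.0.
k=2: B_{4}/(4)! × [f^{(3)}(42) − f^{(3)}(6)] = −1/720 × (0.00000 − 0.00000) = 0.00000.
Running total after k=2: 25530.0.
k=3: B_{6}/(6)! × [f^{(5)}(42) − f^{(5)}(6)] = 1/30240 × (0.00000 − 0.00000) = 0.00000.

S_3 ≈ 25530.0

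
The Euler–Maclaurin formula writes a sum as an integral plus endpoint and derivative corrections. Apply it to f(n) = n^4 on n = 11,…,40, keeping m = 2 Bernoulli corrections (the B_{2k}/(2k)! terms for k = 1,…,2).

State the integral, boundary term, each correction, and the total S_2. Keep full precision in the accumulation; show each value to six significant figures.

S_2 ≈ 2.17560e+07

Integral: ∫_11^40 x^4 dx = 2.04478e+07.
Boundary: ½(f(11) + f(40)) = ½(14641.0 + 2.56000e+06) = 1.28732e+06.
So far: 2.17351e+07.
Order-1 term: 1/12 · (256000 − 5324.00) = 20889.7.
After k=1: 2.17560e+07.
Order-2 term: −1/720 · (960.000 − 264.000) = -0.966667.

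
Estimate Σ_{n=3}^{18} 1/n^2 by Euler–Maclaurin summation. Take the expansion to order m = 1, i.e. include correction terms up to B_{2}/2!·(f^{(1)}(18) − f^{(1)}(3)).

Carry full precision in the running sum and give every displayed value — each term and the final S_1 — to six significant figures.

The integral term ∫_3^18 1/x^2 dx = 0.277778.
Boundary: ½(f(3) + f(18)) = ½(0.111111 + 0.00308642) = 0.0570988.
Integral + boundary = 0.334877.
k=1: B_{2}/(2)! × [f^{(1)}(18) − f^{(1)}(3)] = 1/12 × (-0.000342936 − (-0.0740741)) = 0.00614426.

S_1 ≈ 0.341021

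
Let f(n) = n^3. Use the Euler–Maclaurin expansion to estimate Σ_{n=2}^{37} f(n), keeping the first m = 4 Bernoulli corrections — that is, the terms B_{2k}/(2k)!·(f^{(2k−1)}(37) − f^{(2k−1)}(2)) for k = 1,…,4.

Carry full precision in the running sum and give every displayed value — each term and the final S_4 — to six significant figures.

S_4 ≈ 494208

∫_2^37 x^3 dx evaluates to 468536.
Endpoint term: (f(2) + f(37))/2 = (8.00000 + 50653.0)/2 = 25330.5.
Running total after boundary: 493867.
Order-1 term: 1/12 · (4107.00 − 12.0000) = 341.250.
Running total after k=1: 494208.
Order-2 term: −1/720 · (6.00000 − 6.00000) = 0.00000.
Running total after k=2: 494208.
Order-3 term: 1/30240 · (0.00000 − 0.00000) = 0.00000.
Running total after k=3: 494208.
Order-4 term: −1/1209600 · (0.00000 − 0.00000) = 0.00000.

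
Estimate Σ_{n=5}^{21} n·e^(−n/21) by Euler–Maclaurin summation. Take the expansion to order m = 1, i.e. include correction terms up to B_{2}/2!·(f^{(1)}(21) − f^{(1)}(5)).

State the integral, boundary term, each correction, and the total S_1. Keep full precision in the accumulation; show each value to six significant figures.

Integral: ∫_5^21 x·e^(−x/21) dx = 105.848.
Boundary: ½(f(5) + f(21)) = ½(3.94064 + 7.72547) = 5.83305.
So far: 111.681.
Order-1 term: 1/12 · (0.00000 − 0.600478) = -0.0500398.

S_1 ≈ 111.631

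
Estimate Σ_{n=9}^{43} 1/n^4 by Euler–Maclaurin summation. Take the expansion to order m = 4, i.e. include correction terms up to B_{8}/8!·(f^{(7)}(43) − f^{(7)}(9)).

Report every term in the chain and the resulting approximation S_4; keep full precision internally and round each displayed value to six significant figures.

S_4 ≈ 0.000535017

Integral: ∫_9^43 1/x^4 dx = 0.000453055.
Endpoint term: (f(9) + f(43))/2 = (0.000152416 + 2.92500e-07)/2 = 7.63541e-05.
Running total after boundary: 0.000529409.
Correction k=1: B_{2}/2! · (f^{(1)}(43) − f^{(1)}(9)) = 1/12 · (-2.72093e-08 − (-6.77404e-05)) = 5.64276e-06.
After k=1: 0.000535052.
Correction k=2: B_{4}/4! · (f^{(3)}(43) − f^{(3)}(9)) = −1/720 · (-4.41471e-10 − (-2.50890e-05)) = -3.48452e-08.
After k=2: 0.000535017.
Correction k=3: B_{6}/6! · (f^{(5)}(43) − f^{(5)}(9)) = 1/30240 · (-1.33707e-11 − (-1.73455e-05)) = 5.73594e-10.
After k=3: 0.000535018.
Correction k=4: B_{8}/8! · (f^{(7)}(43) − f^{(7)}(9)) = −1/1209600 · (-6.50817e-13 − (-1.92728e-05)) = -1.59332e-11.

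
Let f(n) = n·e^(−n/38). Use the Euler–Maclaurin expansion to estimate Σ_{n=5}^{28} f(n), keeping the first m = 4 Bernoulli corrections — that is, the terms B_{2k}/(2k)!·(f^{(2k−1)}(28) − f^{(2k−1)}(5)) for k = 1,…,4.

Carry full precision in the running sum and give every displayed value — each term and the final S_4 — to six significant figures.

∫_5^28 x·e^(−x/38) dx evaluates to 232.158.
Endpoint term: (f(5) + f(28))/2 = (4.38355 + 13.4014)/2 = 8.89250.
So far: 241.050.
Order-1 term: 1/12 · (0.125953 − 0.761353) = -0.0529500.
Partial sum through k=1: 240.997.
Order-2 term: −1/720 · (0.000750138 − 0.00174153) = 1.37694e-06.
Partial sum through k=2: 240.997.
Order-3 term: 1/30240 · (9.78567e-07 − 2.04696e-06) = -3.53305e-11.
Partial sum through k=3: 240.997.
Order-4 term: −1/1209600 · (9.95601e-10 − 1.99991e-09) = 8.30285e-16.

S_4 ≈ 240.997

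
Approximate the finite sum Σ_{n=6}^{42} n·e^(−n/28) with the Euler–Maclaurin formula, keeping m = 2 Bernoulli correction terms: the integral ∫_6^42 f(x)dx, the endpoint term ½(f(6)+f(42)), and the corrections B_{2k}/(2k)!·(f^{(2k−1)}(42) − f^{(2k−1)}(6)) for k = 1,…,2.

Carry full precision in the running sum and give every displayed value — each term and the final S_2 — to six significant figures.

∫_6^42 x·e^(−x/28) dx evaluates to 331.041.
Endpoint term: (f(6) + f(42))/2 = (4.84271 + 9.37147)/2 = 7.10709.
So far: 338.148.
k=1: B_{2}/(2)! × [f^{(1)}(42) − f^{(1)}(6)] = 1/12 × (-0.111565 − 0.634164) = -0.0621441.
Running total after k=1: 338.086.
k=2: B_{4}/(4)! × [f^{(3)}(42) − f^{(3)}(6)] = −1/720 × (0.000426907 − 0.00286786) = 3.39021e-06.

S_2 ≈ 338.086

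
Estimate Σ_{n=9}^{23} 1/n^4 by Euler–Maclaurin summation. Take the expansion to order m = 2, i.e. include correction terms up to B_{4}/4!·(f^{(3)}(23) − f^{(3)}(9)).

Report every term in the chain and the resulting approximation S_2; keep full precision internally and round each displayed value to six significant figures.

S_2 ≈ 0.000513404

The integral term ∫_9^23 1/x^4 dx = 0.000429851.
Endpoint term: (f(9) + f(23))/2 = (0.000152416 + 3.57346e-06)/2 = 7.79946e-05.
So far: 0.000507845.
Order-1 term: 1/12 · (-6.21471e-07 − (-6.77404e-05)) = 5.59324e-06.
Running total after k=1: 0.000513439.
Order-2 term: −1/720 · (-3.52441e-08 − (-2.50890e-05)) = -3.47969e-08.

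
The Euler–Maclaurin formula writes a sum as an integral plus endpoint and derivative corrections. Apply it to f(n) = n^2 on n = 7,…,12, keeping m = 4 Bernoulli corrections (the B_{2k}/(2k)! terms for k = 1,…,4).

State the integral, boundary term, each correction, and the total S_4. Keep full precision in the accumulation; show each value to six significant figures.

S_4 ≈ 559.000

The integral term ∫_7^12 x^2 dx = 461.667.
½[f(7) + f(12)] = ½[49.0000 + 144.000] = 96.5000.
Integral + boundary = 558.167.
k=1: B_{2}/(2)! × [f^{(1)}(12) − f^{(1)}(7)] = 1/12 × (24.0000 − 14.0000) = 0.833333.
Partial sum through k=1: 559.000.
k=2: B_{4}/(4)! × [f^{(3)}(12) − f^{(3)}(7)] = −1/720 × (0.00000 − 0.00000) = 0.00000.
Partial sum through k=2: 559.000.
k=3: B_{6}/(6)! × [f^{(5)}(12) − f^{(5)}(7)] = 1/30240 × (0.00000 − 0.00000) = 0.00000.
Partial sum through k=3: 559.000.
k=4: B_{8}/(8)! × [f^{(7)}(12) − f^{(7)}(7)] = −1/1209600 × (0.00000 − 0.00000) = 0.00000.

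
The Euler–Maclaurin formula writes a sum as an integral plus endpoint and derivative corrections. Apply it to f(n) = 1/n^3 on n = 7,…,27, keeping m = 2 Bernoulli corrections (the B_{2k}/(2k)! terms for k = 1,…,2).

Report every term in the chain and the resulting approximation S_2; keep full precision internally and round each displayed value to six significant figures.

Integral: ∫_7^27 1/x^3 dx = 0.00951821.
Boundary: ½(f(7) + f(27)) = ½(0.00291545 + 5.08053e-05) = 0.00148313.
So far: 0.0110013.
Correction k=1: B_{2}/2! · (f^{(1)}(27) − f^{(1)}(7)) = 1/12 · (-5.64503e-06 − (-0.00124948)) = 0.000103653.
After k=1: 0.0111050.
Correction k=2: B_{4}/4! · (f^{(3)}(27) − f^{(3)}(7)) = −1/720 · (-1.54870e-07 − (-0.000509992)) = -7.08107e-07.

S_2 ≈ 0.0111043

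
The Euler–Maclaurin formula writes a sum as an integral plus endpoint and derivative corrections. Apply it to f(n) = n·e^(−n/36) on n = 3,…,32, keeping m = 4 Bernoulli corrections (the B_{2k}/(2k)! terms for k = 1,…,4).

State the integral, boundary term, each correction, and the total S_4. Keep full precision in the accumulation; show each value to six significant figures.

The integral term ∫_3^32 x·e^(−x/36) dx = 285.339.
Boundary: ½(f(3) + f(32)) = ½(2.76013 + 13.1556) = 7.95786.
So far: 293.297.
Order-1 term: 1/12 · (0.0456791 − 0.843374) = -0.0664746.
Partial sum through k=1: 293.231.
Order-2 term: −1/720 · (0.000669679 − 0.00207057) = 1.94569e-06.
Partial sum through k=2: 293.231.
Order-3 term: 1/30240 · (1.00626e-06 − 2.69321e-06) = -5.57853e-11.
Partial sum through k=3: 293.231.
Order-4 term: −1/1209600 · (1.15416e-09 − 2.92342e-09) = 1.46268e-15.

S_4 ≈ 293.231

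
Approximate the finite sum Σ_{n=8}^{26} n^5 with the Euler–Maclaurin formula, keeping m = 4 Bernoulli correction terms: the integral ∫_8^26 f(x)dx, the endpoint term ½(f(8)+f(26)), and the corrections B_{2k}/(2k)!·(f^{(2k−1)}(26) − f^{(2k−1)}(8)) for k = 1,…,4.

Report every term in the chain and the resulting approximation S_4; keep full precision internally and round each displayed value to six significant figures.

∫_8^26 x^5 dx evaluates to 5.14423e+07.
Boundary: ½(f(8) + f(26)) = ½(32768.0 + 1.18814e+07) = 5.95707e+06.
So far: 5.73993e+07.
Correction k=1: B_{2}/2! · (f^{(1)}(26) − f^{(1)}(8)) = 1/12 · (2.28488e+06 − 20480.0) = 188700.
Running total after k=1: 5.75880e+07.
Correction k=2: B_{4}/4! · (f^{(3)}(26) − f^{(3)}(8)) = −1/720 · (40560.0 − 3840.00) = -51.0000.
Running total after k=2: 5.75880e+07.
Correction k=3: B_{6}/6! · (f^{(5)}(26) − f^{(5)}(8)) = 1/30240 · (120.000 − 120.000) = 0.00000.
Running total after k=3: 5.75880e+07.
Correction k=4: B_{8}/8! · (f^{(7)}(26) − f^{(7)}(8)) = −1/1209600 · (0.00000 − 0.00000) = 0.00000.

S_4 ≈ 5.75880e+07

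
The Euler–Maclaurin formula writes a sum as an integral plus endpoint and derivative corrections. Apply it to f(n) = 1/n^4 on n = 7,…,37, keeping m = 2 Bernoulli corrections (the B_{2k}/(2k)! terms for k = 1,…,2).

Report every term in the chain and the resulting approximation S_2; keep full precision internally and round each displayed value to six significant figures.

The integral term ∫_7^37 1/x^4 dx = 0.000965237.
Boundary: ½(f(7) + f(37)) = ½(0.000416493 + 5.33572e-07) = 0.000208513.
Running total after boundary: 0.00117375.
Correction k=1: B_{2}/2! · (f^{(1)}(37) − f^{(1)}(7)) = 1/12 · (-5.76835e-08 − (-0.000237996)) = 1.98282e-05.
Partial sum through k=1: 0.00119358.
Correction k=2: B_{4}/4! · (f^{(3)}(37) − f^{(3)}(7)) = −1/720 · (-1.26406e-09 − (-0.000145712)) = -2.02376e-07.

S_2 ≈ 0.00119338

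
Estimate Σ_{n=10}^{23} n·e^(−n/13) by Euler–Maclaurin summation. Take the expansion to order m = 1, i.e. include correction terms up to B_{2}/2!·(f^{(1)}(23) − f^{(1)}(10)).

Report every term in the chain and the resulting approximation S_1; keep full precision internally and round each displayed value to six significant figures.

S_1 ≈ 63.0276

∫_10^23 x·e^(−x/13) dx evaluates to 58.7703.
½[f(10) + f(23)] = ½[4.63369 + 3.92067] = 4.27718.
Integral + boundary = 63.0474.
Order-1 term: 1/12 · (-0.131126 − 0.106931) = -0.0198381.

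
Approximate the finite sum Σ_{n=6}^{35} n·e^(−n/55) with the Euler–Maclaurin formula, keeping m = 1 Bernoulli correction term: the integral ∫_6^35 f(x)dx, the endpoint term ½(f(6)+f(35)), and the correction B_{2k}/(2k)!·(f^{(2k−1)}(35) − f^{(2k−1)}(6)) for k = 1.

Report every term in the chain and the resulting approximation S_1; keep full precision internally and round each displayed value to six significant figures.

S_1 ≈ 400.552

The integral term ∫_6^35 x·e^(−x/55) dx = 388.651.
Endpoint term: (f(6) + f(35))/2 = (5.37989 + 18.5225)/2 = 11.9512.
Running total after boundary: 400.602.
k=1: B_{2}/(2)! × [f^{(1)}(35) − f^{(1)}(6)] = 1/12 × (0.192441 − 0.798833) = -0.0505326.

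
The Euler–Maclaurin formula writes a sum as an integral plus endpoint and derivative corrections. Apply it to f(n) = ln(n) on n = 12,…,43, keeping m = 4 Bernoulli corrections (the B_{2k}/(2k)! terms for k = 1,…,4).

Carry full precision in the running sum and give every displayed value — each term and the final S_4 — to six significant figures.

S_4 ≈ 104.031

∫_12^43 ln(x) dx evaluates to 100.913.
½[f(12) + f(43)] = ½[2.48491 + 3.76120] = 3.12305.
So far: 104.036.
Order-1 term: 1/12 · (0.0232558 − 0.0833333) = -0.00500646.
Running total after k=1: 104.031.
Order-2 term: −1/720 · (2.51550e-05 − 0.00115741) = 1.57257e-06.
Running total after k=2: 104.031.
Order-3 term: 1/30240 · (1.63256e-07 − 9.64506e-05) = -3.18411e-09.
Running total after k=3: 104.031.
Order-4 term: −1/1209600 · (2.64883e-09 − 2.00939e-05) = 1.66098e-11.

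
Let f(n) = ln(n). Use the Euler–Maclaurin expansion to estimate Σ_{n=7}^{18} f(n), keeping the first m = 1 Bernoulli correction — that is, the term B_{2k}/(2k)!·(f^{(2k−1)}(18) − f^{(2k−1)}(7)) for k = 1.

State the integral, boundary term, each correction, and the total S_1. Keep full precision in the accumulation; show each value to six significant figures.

S_1 ≈ 29.8162

Integral: ∫_7^18 ln(x) dx = 27.4053.
Endpoint term: (f(7) + f(18))/2 = (1.94591 + 2.89037)/2 = 2.41814.
Running total after boundary: 29.8235.
Correction k=1: B_{2}/2! · (f^{(1)}(18) − f^{(1)}(7)) = 1/12 · (0.0555556 − 0.142857) = -0.00727513.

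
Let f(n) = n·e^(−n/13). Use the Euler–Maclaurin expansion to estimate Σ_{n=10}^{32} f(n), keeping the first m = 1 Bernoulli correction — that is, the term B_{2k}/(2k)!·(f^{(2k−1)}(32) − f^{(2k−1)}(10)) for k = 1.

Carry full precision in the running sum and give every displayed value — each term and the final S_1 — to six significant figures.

S_1 ≈ 92.3072

∫_10^32 x·e^(−x/13) dx evaluates to 88.6448.
½[f(10) + f(32)] = ½[4.63369 + 2.72972] = 3.68170.
So far: 92.3265.
k=1: B_{2}/(2)! × [f^{(1)}(32) − f^{(1)}(10)] = 1/12 × (-0.124675 − 0.106931) = -0.0193005.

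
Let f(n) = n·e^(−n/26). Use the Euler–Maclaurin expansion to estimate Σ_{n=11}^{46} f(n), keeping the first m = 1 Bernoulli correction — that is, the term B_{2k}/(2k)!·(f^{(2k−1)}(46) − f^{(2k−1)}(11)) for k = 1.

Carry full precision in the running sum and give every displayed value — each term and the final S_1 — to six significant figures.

S_1 ≈ 318.509

The integral term ∫_11^46 x·e^(−x/26) dx = 311.028.
½[f(11) + f(46)] = ½[7.20531 + 7.84135] = 7.52333.
Integral + boundary = 318.552.
k=1: B_{2}/(2)! × [f^{(1)}(46) − f^{(1)}(11)] = 1/12 × (-0.131126 − 0.377901) = -0.0424189.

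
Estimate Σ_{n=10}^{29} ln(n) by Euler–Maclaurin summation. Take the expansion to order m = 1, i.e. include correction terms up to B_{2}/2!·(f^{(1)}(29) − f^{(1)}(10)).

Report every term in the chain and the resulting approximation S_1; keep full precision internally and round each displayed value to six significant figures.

S_1 ≈ 58.4552

∫_10^29 ln(x) dx evaluates to 55.6257.
Endpoint term: (f(10) + f(29))/2 = (2.30259 + 3.36730)/2 = 2.83494.
Running total after boundary: 58.4607.
Order-1 term: 1/12 · (0.0344828 − 0.100000) = -0.00545977.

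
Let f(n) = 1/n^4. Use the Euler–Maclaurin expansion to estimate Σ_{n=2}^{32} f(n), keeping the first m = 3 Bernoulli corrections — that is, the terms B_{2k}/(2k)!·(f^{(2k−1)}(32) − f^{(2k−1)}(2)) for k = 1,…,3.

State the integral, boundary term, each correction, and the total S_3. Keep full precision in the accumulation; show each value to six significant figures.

S_3 ≈ 0.0824556

The integral term ∫_2^32 1/x^4 dx = 0.0416565.
½[f(2) + f(32)] = ½[0.0625000 + 9.53674e-07] = 0.0312505.
Integral + boundary = 0.0729070.
k=1: B_{2}/(2)! × [f^{(1)}(32) − f^{(1)}(2)] = 1/12 × (-1.19209e-07 − (-0.125000)) = 0.0104167.
Partial sum through k=1: 0.0833236.
k=2: B_{4}/(4)! × [f^{(3)}(32) − f^{(3)}(2)] = −1/720 × (-3.49246e-09 − (-0.937500)) = -0.00130208.
Partial sum through k=2: 0.0820215.
k=3: B_{6}/(6)! × [f^{(5)}(32) − f^{(5)}(2)] = 1/30240 × (-1.90994e-10 − (-13.1250)) = 0.000434028.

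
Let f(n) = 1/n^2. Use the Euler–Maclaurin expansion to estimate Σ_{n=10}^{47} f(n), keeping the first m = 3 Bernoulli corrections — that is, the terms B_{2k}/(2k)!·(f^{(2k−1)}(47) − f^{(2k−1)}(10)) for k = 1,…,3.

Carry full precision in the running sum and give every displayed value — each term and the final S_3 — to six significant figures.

∫_10^47 1/x^2 dx evaluates to 0.0787234.
Boundary: ½(f(10) + f(47)) = ½(0.0100000 + 0.000452694) = 0.00522635.
Integral + boundary = 0.0839498.
k=1: B_{2}/(2)! × [f^{(1)}(47) − f^{(1)}(10)] = 1/12 × (-1.92636e-05 − (-0.00200000)) = 0.000165061.
Partial sum through k=1: 0.0841148.
k=2: B_{4}/(4)! × [f^{(3)}(47) − f^{(3)}(10)] = −1/720 × (-1.04646e-07 − (-0.000240000)) = -3.33188e-07.
Partial sum through k=2: 0.0841145.
k=3: B_{6}/(6)! × [f^{(5)}(47) − f^{(5)}(10)] = 1/30240 × (-1.42117e-09 − (-7.20000e-05)) = 2.38091e-09.

S_3 ≈ 0.0841145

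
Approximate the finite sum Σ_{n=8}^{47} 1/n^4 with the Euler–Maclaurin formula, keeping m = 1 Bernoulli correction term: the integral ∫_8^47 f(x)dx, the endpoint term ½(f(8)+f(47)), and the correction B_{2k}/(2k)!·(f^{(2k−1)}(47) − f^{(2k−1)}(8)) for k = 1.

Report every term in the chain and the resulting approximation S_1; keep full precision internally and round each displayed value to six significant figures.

S_1 ≈ 0.000780175

Integral: ∫_8^47 1/x^4 dx = 0.000647831.
Boundary: ½(f(8) + f(47)) = ½(0.000244141 + 2.04931e-07) = 0.000122173.
Running total after boundary: 0.000770004.
Order-1 term: 1/12 · (-1.74410e-08 − (-0.000122070)) = 1.01711e-05.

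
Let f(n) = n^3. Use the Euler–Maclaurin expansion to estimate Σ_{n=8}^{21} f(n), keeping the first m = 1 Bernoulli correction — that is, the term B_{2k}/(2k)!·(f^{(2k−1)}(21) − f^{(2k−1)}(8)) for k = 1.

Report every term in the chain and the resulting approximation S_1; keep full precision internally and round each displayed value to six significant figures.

S_1 ≈ 52577.0

Integral: ∫_8^21 x^3 dx = 47596.2.
½[f(8) + f(21)] = ½[512.000 + 9261.00] = 4886.50.
So far: 52482.8.
Order-1 term: 1/12 · (1323.00 − 192.000) = 94.2500.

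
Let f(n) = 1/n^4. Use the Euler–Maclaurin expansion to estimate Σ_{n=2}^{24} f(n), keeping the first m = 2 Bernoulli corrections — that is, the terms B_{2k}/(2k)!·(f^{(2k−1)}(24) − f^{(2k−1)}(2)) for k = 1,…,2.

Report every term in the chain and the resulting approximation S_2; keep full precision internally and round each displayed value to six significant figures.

∫_2^24 1/x^4 dx evaluates to 0.0416426.
Boundary: ½(f(2) + f(24)) = ½(0.0625000 + 3.01408e-06) = 0.0312515.
So far: 0.0728941.
k=1: B_{2}/(2)! × [f^{(1)}(24) − f^{(1)}(2)] = 1/12 × (-5.02347e-07 − (-0.125000)) = 0.0104166.
Partial sum through k=1: 0.0833107.
k=2: B_{4}/(4)! × [f^{(3)}(24) − f^{(3)}(2)] = −1/720 × (-2.61639e-08 − (-0.937500)) = -0.00130208.

S_2 ≈ 0.0820086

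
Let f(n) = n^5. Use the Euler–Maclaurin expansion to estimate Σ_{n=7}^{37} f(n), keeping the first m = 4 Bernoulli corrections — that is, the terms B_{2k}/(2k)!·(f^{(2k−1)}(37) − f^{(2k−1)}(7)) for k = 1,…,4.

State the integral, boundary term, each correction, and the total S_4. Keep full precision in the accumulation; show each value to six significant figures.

The integral term ∫_7^37 x^5 dx = 4.27601e+08.
Endpoint term: (f(7) + f(37))/2 = (16807.0 + 6.93440e+07)/2 = 3.46804e+07.
Running total after boundary: 4.62282e+08.
k=1: B_{2}/(2)! × [f^{(1)}(37) − f^{(1)}(7)] = 1/12 × (9.37080e+06 − 12005.0) = 779900.
Running total after k=1: 4.63062e+08.
k=2: B_{4}/(4)! × [f^{(3)}(37) − f^{(3)}(7)] = −1/720 × (82140.0 − 2940.00) = -110.000.
Running total after k=2: 4.63062e+08.
k=3: B_{6}/(6)! × [f^{(5)}(37) − f^{(5)}(7)] = 1/30240 × (120.000 − 120.000) = 0.00000.
Running total after k=3: 4.63062e+08.
k=4: B_{8}/(8)! × [f^{(7)}(37) − f^{(7)}(7)] = −1/1209600 × (0.00000 − 0.00000) = 0.00000.

S_4 ≈ 4.63062e+08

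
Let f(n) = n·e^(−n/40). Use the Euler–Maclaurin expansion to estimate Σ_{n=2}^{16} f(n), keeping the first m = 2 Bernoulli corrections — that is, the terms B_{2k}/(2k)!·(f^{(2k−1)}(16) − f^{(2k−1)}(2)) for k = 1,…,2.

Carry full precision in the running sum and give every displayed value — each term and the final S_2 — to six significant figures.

S_2 ≈ 102.821

The integral term ∫_2^16 x·e^(−x/40) dx = 96.5485.
Boundary: ½(f(2) + f(16)) = ½(1.90246 + 10.7251) = 6.31379.
Running total after boundary: 102.862.
k=1: B_{2}/(2)! × [f^{(1)}(16) − f^{(1)}(2)] = 1/12 × (0.402192 − 0.903668) = -0.0417897.
Partial sum through k=1: 102.821.
k=2: B_{4}/(4)! × [f^{(3)}(16) − f^{(3)}(2)] = −1/720 × (0.00108927 − 0.00175383) = 9.22999e-07.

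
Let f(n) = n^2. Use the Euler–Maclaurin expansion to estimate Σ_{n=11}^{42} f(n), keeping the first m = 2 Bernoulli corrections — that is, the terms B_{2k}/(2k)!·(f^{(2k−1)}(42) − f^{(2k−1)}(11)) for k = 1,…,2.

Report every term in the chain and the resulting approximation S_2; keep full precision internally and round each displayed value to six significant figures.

S_2 ≈ 25200.0

∫_11^42 x^2 dx evaluates to 24252.3.
Endpoint term: (f(11) + f(42))/2 = (121.000 + 1764.00)/2 = 942.500.
So far: 25194.8.
k=1: B_{2}/(2)! × [f^{(1)}(42) − f^{(1)}(11)] = 1/12 × (84.0000 − 22.0000) = 5.16667.
After k=1: 25200.0.
k=2: B_{4}/(4)! × [f^{(3)}(42) − f^{(3)}(11)] = −1/720 × (0.00000 − 0.00000) = 0.00000.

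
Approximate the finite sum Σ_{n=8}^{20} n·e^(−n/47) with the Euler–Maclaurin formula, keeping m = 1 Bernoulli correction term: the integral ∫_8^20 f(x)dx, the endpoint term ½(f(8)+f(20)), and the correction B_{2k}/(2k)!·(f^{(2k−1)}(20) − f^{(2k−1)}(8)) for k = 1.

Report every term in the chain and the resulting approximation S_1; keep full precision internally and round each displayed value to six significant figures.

∫_8^20 x·e^(−x/47) dx evaluates to 122.783.
Boundary: ½(f(8) + f(20)) = ½(6.74788 + 13.0684) = 9.90816.
Running total after boundary: 132.691.
Order-1 term: 1/12 · (0.375370 − 0.699913) = -0.0270453.

S_1 ≈ 132.664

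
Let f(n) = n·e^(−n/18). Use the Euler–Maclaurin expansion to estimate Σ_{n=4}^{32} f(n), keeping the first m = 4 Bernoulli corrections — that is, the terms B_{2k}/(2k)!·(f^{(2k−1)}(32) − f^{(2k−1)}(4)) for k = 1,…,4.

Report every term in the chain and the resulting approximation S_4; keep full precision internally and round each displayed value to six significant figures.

∫_4^32 x·e^(−x/18) dx evaluates to 164.980.
½[f(4) + f(32)] = ½[3.20295 + 5.40843] = 4.30569.
So far: 169.286.
k=1: B_{2}/(2)! × [f^{(1)}(32) − f^{(1)}(4)] = 1/12 × (-0.131455 − 0.622796) = -0.0628542.
After k=1: 169.223.
k=2: B_{4}/(4)! × [f^{(3)}(32) − f^{(3)}(4)] = −1/720 × (0.000637567 − 0.00686503) = 8.64926e-06.
After k=2: 169.223.
k=3: B_{6}/(6)! × [f^{(5)}(32) − f^{(5)}(4)] = 1/30240 × (5.18784e-06 − 3.64440e-05) = -1.03360e-09.
After k=3: 169.223.
k=4: B_{8}/(8)! × [f^{(7)}(32) − f^{(7)}(4)] = −1/1209600 × (2.59502e-08 − 1.59567e-07) = 1.10463e-13.

S_4 ≈ 169.223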